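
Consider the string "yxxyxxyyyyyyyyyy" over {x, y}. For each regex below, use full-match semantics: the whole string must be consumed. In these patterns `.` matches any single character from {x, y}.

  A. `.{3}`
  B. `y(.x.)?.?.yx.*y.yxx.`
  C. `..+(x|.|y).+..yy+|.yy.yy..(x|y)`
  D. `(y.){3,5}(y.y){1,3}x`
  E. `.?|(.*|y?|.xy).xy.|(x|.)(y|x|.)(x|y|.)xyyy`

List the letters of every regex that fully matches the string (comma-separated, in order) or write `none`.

C

A → no match
B → no match
C → match
D → no match — must end with "yx"
E → no match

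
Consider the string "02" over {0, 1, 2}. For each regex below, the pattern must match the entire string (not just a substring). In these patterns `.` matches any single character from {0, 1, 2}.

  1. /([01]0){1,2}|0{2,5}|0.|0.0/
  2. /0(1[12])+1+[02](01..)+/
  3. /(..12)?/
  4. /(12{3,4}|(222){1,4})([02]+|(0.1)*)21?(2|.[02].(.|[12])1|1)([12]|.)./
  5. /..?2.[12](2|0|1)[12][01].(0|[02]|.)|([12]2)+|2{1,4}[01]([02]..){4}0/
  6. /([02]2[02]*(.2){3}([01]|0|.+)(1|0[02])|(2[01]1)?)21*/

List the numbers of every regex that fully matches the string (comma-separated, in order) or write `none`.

1

1 → match
2 → no match — must start with "01"
3 → no match
4 → no match
5 → no match
6 → no match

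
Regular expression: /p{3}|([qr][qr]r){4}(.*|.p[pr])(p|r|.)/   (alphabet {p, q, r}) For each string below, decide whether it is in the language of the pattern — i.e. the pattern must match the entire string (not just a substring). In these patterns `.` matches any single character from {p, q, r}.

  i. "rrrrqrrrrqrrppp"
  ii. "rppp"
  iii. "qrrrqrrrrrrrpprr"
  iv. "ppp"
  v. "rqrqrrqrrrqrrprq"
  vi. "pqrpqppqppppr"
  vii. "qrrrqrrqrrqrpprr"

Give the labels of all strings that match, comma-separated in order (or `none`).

i, iii, iv, v, vii

i → match
ii → no match
iii → match
iv → match
v → match
vi → no match
vii → match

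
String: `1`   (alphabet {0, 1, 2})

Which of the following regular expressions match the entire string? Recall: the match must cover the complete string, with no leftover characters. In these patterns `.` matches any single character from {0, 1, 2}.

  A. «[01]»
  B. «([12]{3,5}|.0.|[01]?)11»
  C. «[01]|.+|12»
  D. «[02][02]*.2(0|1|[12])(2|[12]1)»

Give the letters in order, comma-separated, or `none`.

A, C

A → match
B → no match — must end with `11`
C → match
D → no match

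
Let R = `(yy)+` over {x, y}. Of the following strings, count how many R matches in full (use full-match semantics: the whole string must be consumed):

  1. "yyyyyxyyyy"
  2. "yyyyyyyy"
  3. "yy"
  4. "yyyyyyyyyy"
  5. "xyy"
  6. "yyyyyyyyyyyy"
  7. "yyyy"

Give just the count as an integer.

1 → no match
2 → match
3 → match
4 → match
5 → no match — must start with "yy"
6 → match
7 → match
Total matched: 5

5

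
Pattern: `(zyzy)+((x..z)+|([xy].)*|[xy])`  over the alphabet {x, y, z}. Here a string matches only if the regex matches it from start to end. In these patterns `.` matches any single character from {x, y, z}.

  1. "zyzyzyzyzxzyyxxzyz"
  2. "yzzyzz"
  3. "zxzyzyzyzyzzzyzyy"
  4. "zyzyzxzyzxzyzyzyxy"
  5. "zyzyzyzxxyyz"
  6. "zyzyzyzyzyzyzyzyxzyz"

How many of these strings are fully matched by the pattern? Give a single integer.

1 → no match
2 → no match — must start with "zyzy"
3 → no match — must start with "zyzy"
4 → no match
5 → no match
6 → match
Total matched: 1

1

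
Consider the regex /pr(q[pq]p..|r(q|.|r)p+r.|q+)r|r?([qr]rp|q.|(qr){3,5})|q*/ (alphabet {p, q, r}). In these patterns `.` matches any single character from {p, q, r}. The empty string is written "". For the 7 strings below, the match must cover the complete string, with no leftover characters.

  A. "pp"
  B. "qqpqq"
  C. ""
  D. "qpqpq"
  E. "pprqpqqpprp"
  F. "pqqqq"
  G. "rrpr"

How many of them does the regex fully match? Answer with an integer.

1

A → no match
B → no match
C → match
D → no match
E → no match
F → no match
G → no match
Total matched: 1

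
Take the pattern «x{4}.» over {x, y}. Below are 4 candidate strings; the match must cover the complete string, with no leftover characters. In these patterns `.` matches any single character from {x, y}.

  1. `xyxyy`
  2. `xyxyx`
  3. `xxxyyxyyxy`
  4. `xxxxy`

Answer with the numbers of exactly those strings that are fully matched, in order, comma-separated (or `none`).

1 → no match
2 → no match
3 → no match
4 → match

4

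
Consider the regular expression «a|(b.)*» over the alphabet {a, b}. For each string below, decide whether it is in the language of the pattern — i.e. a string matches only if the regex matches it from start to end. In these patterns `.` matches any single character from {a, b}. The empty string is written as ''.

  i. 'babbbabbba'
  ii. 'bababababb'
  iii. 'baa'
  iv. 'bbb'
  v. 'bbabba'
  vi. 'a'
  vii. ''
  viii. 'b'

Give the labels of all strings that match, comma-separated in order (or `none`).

i → match
ii → match
iii → no match
iv → no match
v → no match
vi → match
vii → match
viii → no match

i, ii, vi, vii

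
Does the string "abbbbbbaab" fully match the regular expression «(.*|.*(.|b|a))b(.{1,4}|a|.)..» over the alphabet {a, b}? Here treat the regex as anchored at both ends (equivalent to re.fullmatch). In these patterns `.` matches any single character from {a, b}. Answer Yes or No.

Yes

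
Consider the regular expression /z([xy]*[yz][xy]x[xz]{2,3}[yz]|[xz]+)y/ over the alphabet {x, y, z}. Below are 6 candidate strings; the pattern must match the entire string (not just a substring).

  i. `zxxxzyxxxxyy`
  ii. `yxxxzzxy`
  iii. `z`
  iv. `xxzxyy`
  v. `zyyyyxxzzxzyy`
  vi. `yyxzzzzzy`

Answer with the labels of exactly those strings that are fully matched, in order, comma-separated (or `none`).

i. `zxxxzyxxxxyy` → match
ii. `yxxxzzxy` → no match — must start with `z`
iii. `z` → no match — must end with `y`
iv. `xxzxyy` → no match — must start with `z`
v → no match
vi. `yyxzzzzzy` → no match — must start with `z`

i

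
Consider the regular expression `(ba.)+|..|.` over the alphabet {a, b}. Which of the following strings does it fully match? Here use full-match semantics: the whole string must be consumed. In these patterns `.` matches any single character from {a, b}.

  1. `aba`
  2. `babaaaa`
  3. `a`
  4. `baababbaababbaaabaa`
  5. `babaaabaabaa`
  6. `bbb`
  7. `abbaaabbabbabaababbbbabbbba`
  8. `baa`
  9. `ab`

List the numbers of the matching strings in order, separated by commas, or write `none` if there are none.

1 → no match
2 → no match
3 → match
4 → no match
5 → no match
6 → no match
7 → no match
8 → match
9 → match

3, 8, 9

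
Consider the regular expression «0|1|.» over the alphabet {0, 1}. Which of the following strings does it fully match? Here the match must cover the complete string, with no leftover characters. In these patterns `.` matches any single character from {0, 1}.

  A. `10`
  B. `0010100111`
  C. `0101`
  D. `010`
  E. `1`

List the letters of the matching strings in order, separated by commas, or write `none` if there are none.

E

A. `10` → no match
B. `0010100111` → no match
C. `0101` → no match
D. `010` → no match
E. `1` → match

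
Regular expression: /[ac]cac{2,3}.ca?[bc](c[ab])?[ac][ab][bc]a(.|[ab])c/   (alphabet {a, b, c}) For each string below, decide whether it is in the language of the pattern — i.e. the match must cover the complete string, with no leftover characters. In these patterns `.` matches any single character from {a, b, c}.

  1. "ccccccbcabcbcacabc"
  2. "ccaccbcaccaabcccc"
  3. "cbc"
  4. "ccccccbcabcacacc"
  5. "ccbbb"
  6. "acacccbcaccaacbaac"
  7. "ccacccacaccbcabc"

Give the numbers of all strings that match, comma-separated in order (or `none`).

7

1 → no match
2 → no match
3 → no match
4 → no match
5 → no match — must end with "c"
6 → no match
7 → match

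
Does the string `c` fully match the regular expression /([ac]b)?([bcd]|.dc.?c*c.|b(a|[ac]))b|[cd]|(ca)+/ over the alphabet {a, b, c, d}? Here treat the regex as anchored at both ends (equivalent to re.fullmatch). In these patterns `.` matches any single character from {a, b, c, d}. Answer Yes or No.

Yes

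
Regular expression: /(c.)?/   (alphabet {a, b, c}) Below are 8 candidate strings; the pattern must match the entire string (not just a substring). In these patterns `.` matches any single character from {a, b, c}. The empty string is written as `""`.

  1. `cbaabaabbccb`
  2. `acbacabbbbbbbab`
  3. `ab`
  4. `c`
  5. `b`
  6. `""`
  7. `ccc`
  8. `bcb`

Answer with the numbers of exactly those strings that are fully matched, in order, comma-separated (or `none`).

6

1. `cbaabaabbccb` → no match
2 → no match
3. `ab` → no match
4. `c` → no match
5. `b` → no match
6. `""` → match
7. `ccc` → no match
8. `bcb` → no match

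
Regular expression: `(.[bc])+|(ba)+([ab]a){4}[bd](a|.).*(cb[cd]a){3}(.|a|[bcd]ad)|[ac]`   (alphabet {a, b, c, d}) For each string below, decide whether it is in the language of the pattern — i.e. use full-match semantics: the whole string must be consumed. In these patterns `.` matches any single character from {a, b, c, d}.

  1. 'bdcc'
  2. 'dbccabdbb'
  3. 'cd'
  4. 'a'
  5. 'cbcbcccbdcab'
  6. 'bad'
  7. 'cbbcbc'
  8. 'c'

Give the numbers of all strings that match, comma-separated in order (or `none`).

4, 5, 7, 8

1 → no match
2 → no match
3 → no match
4 → match
5 → match
6 → no match
7 → match
8 → match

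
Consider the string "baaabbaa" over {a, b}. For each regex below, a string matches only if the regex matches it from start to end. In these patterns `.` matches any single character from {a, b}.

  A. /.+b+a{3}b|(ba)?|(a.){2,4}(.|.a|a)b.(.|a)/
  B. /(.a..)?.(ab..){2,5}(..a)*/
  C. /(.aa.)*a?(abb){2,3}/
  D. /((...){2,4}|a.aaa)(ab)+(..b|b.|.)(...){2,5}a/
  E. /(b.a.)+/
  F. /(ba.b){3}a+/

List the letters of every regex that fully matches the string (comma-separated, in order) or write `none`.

E

A → no match
B → no match
C → no match — must end with "abb"
D → no match
E → match
F → no match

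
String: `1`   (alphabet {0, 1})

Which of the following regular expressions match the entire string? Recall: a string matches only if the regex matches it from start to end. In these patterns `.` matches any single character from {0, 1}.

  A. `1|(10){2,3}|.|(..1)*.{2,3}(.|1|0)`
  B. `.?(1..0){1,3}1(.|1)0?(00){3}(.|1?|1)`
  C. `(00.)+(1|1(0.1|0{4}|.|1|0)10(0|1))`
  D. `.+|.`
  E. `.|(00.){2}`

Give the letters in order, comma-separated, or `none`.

A → match
B → no match
C → no match — must start with `00`
D → match
E → match

A, D, E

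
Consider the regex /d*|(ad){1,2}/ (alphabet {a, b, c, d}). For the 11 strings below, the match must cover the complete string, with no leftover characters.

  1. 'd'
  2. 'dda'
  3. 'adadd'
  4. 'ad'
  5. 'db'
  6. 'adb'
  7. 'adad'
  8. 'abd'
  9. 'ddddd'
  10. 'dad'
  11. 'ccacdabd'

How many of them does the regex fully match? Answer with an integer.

1 → match
2 → no match
3 → no match
4 → match
5 → no match
6 → no match
7 → match
8 → no match
9 → match
10 → no match
11 → no match
Total matched: 4

4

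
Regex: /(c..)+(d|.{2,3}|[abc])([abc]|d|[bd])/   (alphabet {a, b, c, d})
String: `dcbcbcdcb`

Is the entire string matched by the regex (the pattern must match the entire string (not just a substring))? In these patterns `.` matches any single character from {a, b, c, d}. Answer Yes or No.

No

Every match must start with `c`, but `dcbcbcdcb` does not.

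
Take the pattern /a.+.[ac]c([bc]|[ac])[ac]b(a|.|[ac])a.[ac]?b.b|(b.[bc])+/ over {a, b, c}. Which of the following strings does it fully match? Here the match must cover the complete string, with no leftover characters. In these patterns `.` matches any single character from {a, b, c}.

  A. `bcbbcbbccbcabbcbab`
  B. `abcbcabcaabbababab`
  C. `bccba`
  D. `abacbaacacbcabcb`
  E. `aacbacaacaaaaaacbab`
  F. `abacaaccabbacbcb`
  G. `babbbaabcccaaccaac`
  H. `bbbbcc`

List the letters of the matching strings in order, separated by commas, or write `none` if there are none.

A → no match
B → no match
C. `bccba` → no match
D → no match
E → no match
F → match
G → no match
H. `bbbbcc` → match

F, H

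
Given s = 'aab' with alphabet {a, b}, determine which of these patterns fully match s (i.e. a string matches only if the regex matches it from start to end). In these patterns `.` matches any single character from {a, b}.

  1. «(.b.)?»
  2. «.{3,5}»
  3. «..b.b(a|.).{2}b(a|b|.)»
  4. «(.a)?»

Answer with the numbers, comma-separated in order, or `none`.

1 → no match
2 → match
3 → no match
4 → no match

2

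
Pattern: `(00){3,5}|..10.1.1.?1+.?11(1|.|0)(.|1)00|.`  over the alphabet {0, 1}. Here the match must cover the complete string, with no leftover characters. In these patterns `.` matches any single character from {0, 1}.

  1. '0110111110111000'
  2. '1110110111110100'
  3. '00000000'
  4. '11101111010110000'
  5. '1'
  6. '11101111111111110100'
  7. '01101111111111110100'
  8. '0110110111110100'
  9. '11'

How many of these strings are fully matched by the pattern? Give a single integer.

1 → match
2 → match
3. '00000000' → match
4 → match
5. '1' → match
6 → match
7 → match
8 → match
9. '11' → no match
Total matched: 8

8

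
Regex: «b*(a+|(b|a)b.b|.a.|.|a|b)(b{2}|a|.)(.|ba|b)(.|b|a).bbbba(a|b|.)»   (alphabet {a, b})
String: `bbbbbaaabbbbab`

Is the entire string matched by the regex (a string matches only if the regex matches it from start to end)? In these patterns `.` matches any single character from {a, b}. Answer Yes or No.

Yes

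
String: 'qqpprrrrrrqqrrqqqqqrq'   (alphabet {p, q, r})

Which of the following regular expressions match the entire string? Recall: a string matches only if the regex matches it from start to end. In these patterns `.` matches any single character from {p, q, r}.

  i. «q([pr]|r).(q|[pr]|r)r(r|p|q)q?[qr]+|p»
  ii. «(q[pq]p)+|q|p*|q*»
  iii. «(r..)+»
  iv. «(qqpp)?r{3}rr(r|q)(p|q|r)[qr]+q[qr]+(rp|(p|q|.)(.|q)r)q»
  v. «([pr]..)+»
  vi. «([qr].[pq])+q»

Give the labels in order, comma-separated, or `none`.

i → no match
ii → no match
iii → no match — must start with 'r'
iv → match
v → no match
vi → no match

iv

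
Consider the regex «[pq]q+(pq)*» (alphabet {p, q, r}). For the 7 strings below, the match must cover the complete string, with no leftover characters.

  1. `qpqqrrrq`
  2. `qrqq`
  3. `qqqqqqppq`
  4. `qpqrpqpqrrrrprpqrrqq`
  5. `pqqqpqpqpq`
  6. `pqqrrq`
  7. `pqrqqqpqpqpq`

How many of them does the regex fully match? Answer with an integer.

1 → no match
2 → no match
3 → no match
4 → no match
5 → match
6 → no match
7 → no match
Total matched: 1

1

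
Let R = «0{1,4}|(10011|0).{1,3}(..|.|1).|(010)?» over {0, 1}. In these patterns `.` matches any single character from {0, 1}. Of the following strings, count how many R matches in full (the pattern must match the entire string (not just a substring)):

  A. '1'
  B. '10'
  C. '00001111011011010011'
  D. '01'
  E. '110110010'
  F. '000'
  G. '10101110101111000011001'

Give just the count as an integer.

A → no match
B → no match
C → no match
D → no match
E → no match
F → match
G → no match
Total matched: 1

1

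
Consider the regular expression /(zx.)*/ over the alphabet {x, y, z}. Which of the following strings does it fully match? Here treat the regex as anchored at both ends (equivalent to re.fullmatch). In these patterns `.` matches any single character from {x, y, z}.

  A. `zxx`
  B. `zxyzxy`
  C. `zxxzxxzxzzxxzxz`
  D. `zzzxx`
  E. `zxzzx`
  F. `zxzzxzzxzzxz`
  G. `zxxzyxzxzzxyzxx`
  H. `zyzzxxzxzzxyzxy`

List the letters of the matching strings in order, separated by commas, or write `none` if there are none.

A. `zxx` → match
B. `zxyzxy` → match
C → match
D. `zzzxx` → no match
E. `zxzzx` → no match
F. `zxzzxzzxzzxz` → match
G → no match
H → no match

A, B, C, F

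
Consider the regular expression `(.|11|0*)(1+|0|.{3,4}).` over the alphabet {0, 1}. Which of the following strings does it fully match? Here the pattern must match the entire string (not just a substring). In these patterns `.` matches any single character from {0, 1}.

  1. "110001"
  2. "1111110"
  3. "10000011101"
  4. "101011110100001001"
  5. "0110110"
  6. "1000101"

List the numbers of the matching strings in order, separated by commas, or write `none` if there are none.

1 → match
2 → match
3 → no match
4 → no match
5 → no match
6 → no match

1, 2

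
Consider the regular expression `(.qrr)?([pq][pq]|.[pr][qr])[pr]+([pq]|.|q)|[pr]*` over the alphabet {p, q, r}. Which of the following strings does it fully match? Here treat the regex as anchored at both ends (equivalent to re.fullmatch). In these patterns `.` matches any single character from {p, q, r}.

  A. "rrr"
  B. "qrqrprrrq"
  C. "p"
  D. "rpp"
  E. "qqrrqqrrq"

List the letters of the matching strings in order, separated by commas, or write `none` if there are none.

A → match
B → match
C → match
D → match
E → match

A, B, C, D, E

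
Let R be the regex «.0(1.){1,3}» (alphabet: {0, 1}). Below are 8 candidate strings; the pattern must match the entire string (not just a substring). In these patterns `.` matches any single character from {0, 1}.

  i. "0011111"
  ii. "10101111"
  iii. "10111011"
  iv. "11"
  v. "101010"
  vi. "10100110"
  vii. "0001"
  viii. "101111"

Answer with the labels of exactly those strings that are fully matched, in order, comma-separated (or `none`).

i. "0011111" → no match
ii. "10101111" → match
iii. "10111011" → match
iv. "11" → no match
v. "101010" → match
vi. "10100110" → no match
vii. "0001" → no match
viii. "101111" → match

ii, iii, v, viii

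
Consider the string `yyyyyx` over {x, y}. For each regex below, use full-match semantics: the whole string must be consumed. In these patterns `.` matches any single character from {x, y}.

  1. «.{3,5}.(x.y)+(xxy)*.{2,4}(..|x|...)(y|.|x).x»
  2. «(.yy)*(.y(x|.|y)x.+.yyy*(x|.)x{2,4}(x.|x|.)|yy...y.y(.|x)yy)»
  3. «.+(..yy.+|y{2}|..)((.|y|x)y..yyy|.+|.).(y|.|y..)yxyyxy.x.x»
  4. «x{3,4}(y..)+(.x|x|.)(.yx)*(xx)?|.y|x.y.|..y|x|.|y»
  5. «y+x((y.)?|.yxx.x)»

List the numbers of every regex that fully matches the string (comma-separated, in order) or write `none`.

5

1 → no match
2 → no match
3 → no match
4 → no match
5 → match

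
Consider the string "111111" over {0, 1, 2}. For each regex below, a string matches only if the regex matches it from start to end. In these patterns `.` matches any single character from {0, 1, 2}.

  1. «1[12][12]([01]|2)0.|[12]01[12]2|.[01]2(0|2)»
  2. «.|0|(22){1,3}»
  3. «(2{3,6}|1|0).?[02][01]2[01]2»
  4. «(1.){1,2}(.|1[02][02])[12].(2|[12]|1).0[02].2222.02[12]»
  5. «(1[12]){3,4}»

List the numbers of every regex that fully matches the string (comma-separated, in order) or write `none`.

1 → no match
2 → no match
3 → no match — must end with "2"
4 → no match
5 → match

5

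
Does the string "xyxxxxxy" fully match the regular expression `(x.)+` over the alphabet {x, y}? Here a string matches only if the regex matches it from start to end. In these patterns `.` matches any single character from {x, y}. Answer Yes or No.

Yes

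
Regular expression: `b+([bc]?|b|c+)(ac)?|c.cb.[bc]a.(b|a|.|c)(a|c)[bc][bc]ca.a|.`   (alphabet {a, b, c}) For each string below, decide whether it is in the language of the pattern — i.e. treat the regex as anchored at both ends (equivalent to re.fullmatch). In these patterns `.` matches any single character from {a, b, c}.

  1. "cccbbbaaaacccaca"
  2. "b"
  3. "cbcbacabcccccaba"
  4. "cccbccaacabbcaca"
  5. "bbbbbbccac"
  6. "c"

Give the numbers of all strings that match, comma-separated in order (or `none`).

1, 2, 3, 4, 5, 6

1 → match
2. "b" → match
3 → match
4 → match
5. "bbbbbbccac" → match
6. "c" → match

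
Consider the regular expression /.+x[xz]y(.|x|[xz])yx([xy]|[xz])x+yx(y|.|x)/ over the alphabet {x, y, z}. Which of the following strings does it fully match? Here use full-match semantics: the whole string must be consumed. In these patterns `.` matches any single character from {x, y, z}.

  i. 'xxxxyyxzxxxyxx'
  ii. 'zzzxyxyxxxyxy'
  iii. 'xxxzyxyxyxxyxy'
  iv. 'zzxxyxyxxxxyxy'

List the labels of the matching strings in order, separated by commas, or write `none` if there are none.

iii, iv

i → no match
ii → no match
iii → match
iv → match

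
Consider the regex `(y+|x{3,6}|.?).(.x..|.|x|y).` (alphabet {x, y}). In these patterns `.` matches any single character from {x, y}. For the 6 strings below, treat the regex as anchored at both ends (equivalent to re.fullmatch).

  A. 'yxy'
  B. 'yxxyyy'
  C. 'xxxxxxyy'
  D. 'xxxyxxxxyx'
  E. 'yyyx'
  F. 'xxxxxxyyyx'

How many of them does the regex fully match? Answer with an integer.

4

A. 'yxy' → match
B. 'yxxyyy' → match
C. 'xxxxxxyy' → match
D. 'xxxyxxxxyx' → no match
E. 'yyyx' → match
F. 'xxxxxxyyyx' → no match
Total matched: 4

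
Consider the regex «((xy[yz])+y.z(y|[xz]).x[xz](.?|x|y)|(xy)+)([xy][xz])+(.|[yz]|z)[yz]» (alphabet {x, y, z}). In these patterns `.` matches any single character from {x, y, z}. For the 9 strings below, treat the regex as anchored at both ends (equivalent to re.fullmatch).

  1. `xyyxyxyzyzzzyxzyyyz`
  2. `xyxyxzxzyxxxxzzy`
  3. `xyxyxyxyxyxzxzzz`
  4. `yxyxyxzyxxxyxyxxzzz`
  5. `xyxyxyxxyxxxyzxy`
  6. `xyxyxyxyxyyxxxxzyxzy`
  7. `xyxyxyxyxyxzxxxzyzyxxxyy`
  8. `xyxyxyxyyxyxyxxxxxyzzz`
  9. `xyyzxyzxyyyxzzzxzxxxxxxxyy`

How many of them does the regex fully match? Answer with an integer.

6

1 → no match
2 → match
3 → match
4 → no match — must start with `xy`
5 → match
6 → match
7 → match
8 → match
9 → no match
Total matched: 6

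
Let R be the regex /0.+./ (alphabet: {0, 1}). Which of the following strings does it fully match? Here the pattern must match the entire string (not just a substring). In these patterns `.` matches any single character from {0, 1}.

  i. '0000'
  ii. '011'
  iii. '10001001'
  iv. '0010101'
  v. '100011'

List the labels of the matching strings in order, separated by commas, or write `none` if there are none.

i. '0000' → match
ii. '011' → match
iii. '10001001' → no match — must start with '0'
iv. '0010101' → match
v. '100011' → no match — must start with '0'

i, ii, iv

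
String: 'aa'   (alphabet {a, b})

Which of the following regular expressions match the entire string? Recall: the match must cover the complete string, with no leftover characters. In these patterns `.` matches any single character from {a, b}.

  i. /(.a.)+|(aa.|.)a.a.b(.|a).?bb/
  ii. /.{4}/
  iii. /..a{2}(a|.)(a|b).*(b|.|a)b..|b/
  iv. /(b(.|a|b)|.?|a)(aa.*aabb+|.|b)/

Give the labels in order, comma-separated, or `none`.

i → no match
ii → no match
iii → no match
iv → match

iv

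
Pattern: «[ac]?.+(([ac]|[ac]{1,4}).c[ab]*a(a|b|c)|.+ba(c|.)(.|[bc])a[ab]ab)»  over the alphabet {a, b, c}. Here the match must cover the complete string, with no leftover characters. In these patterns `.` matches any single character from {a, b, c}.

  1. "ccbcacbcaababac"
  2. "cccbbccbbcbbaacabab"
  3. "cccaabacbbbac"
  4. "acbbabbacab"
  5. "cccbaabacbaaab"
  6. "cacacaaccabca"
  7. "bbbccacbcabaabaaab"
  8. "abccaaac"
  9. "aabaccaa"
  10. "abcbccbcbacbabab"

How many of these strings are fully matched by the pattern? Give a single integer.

6

1 → match
2 → match
3 → no match
4 → no match
5 → match
6 → no match
7 → match
8 → no match
9 → match
10 → match
Total matched: 6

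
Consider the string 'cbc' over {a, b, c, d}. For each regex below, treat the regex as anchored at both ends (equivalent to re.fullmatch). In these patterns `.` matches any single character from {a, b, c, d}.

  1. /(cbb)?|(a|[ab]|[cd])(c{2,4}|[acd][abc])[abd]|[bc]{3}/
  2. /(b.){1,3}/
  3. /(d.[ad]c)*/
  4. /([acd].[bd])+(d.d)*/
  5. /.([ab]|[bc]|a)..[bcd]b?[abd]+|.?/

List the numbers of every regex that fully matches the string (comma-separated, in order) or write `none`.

1

1 → match
2 → no match — must start with 'b'
3 → no match
4 → no match
5 → no match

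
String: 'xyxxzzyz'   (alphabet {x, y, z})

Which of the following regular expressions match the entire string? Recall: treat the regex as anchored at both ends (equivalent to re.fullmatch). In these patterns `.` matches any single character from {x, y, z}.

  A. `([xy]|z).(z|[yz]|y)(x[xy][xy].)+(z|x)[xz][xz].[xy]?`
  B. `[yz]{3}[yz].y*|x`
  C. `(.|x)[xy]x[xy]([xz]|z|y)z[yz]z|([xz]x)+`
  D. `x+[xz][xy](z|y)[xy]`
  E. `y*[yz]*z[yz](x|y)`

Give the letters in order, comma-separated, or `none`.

C

A → no match
B → no match
C → match
D → no match
E → no match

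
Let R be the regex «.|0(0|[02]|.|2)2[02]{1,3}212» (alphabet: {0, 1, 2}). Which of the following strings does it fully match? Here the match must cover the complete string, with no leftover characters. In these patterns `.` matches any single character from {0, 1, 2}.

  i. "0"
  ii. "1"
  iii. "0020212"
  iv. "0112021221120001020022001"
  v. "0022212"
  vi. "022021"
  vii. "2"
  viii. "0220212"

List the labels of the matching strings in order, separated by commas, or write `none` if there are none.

i → match
ii → match
iii → match
iv → no match
v → match
vi → no match
vii → match
viii → match

i, ii, iii, v, vii, viii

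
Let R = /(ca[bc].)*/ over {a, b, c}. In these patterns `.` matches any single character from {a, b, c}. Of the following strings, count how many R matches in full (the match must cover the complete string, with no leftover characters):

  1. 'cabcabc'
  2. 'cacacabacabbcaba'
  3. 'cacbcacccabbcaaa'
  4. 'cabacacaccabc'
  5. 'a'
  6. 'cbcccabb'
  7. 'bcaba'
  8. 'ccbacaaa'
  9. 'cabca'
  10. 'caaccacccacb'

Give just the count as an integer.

1. 'cabcabc' → no match
2 → match
3 → no match
4 → no match
5. 'a' → no match
6. 'cbcccabb' → no match
7. 'bcaba' → no match
8. 'ccbacaaa' → no match
9. 'cabca' → no match
10. 'caaccacccacb' → no match
Total matched: 1

1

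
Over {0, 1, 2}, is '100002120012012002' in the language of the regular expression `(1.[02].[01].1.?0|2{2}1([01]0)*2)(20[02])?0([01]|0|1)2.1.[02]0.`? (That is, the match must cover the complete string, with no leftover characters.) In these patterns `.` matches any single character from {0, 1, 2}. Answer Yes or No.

Yes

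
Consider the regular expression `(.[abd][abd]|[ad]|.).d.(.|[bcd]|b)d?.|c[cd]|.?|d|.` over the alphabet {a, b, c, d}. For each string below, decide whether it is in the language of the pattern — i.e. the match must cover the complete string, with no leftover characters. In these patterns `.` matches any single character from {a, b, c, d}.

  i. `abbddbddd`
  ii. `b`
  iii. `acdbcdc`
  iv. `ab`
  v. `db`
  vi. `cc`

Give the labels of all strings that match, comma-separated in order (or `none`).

i → match
ii → match
iii → match
iv → no match
v → no match
vi → match

i, ii, iii, vi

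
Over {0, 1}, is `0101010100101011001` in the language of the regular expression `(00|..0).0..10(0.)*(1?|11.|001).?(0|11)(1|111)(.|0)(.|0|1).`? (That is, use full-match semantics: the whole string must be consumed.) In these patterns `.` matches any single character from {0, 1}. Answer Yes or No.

No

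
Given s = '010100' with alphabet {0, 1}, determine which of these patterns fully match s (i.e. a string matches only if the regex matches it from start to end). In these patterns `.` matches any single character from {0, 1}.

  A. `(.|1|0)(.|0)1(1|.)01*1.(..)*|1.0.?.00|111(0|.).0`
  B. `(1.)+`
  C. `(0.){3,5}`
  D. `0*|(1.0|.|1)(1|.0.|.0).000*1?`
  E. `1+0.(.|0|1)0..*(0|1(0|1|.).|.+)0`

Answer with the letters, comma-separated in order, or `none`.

A → no match
B → no match — must start with '1'
C → match
D → match
E → no match — must start with '1'

C, D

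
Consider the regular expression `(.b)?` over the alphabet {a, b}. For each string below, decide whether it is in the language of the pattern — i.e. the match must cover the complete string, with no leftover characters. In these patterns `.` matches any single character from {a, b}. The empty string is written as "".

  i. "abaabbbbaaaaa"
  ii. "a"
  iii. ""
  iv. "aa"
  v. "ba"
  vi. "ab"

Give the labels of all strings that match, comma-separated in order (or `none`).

i → no match
ii → no match
iii → match
iv → no match
v → no match
vi → match

iii, vi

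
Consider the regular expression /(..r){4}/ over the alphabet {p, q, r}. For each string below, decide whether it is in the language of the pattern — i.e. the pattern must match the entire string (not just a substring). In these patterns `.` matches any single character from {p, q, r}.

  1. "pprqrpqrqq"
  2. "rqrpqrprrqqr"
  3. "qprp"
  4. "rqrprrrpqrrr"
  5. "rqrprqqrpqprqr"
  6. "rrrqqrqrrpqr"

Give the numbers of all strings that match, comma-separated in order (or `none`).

1. "pprqrpqrqq" → no match — must end with "r"
2. "rqrpqrprrqqr" → match
3. "qprp" → no match — must end with "r"
4. "rqrprrrpqrrr" → no match
5 → no match
6. "rrrqqrqrrpqr" → match

2, 6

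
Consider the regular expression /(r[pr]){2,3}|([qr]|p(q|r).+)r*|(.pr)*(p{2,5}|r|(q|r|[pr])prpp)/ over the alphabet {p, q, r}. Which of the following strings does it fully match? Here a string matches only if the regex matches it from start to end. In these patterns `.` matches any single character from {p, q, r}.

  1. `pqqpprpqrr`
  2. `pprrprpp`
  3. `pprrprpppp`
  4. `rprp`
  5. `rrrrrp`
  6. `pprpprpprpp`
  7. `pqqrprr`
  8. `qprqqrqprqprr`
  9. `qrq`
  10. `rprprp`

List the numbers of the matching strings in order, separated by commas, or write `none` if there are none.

1 → match
2 → match
3 → match
4 → match
5 → match
6 → match
7 → match
8 → no match
9 → no match
10 → match

1, 2, 3, 4, 5, 6, 7, 10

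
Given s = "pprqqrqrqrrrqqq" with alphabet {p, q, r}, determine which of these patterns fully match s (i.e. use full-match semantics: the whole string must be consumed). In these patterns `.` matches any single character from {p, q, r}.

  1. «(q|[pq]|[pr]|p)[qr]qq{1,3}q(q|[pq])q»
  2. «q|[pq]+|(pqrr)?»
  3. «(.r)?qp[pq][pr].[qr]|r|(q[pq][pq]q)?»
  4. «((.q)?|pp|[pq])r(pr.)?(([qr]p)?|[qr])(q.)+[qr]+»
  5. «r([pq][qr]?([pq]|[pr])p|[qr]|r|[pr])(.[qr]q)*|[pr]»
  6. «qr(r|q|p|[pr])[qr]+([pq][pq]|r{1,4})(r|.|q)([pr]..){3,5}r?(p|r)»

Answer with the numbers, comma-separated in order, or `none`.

1 → no match
2 → no match
3 → no match
4 → match
5 → no match
6 → no match — must start with "qr"

4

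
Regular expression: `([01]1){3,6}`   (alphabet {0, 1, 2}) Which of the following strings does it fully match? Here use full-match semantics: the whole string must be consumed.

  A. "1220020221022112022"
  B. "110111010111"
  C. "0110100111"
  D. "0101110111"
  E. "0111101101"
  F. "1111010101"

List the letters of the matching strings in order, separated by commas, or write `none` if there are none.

B, D, F

A → no match — must end with "1"
B → match
C → no match
D → match
E → no match
F → match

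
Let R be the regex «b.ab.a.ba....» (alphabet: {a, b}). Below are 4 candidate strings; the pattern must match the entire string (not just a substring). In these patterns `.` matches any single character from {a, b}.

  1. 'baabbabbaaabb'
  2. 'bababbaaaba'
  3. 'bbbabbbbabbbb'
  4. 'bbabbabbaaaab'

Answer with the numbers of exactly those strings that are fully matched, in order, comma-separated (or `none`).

1, 4

1 → match
2 → no match
3 → no match
4 → match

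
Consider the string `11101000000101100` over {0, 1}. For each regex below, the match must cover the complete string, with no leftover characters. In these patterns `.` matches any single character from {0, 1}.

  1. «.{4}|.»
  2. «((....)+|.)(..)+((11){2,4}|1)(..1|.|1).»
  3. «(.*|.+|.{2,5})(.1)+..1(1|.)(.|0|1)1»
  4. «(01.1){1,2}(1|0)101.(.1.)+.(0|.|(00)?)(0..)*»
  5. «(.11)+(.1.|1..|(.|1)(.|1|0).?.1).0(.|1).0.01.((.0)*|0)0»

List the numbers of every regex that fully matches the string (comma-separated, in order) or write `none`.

1 → no match
2 → match
3 → no match — must end with `1`
4 → no match — must start with `01`
5 → match

2, 5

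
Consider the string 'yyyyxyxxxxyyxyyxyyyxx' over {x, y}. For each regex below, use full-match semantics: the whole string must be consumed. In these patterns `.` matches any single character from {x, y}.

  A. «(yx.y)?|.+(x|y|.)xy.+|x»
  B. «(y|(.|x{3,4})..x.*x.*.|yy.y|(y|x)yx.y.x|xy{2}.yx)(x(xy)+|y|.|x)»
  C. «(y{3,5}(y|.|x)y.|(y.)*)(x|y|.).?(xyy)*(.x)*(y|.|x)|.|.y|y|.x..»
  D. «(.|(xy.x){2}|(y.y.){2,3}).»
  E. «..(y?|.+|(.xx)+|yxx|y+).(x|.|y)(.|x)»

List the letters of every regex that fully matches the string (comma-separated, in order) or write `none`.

A, C, E

A → match
B → no match
C → match
D → no match
E → match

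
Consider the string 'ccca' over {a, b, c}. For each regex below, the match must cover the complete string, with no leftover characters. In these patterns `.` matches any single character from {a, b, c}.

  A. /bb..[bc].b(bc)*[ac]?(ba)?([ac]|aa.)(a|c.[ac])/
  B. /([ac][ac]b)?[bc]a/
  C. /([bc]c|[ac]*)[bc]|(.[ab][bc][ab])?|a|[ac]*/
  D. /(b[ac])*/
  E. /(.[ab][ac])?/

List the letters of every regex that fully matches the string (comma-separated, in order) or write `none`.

A → no match — must start with 'bb'
B → no match
C → match
D → no match
E → no match

C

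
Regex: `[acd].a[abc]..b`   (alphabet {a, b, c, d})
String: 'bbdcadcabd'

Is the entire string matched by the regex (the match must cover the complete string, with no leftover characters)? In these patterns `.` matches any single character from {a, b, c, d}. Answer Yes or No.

Every match must end with 'b', but 'bbdcadcabd' does not.

No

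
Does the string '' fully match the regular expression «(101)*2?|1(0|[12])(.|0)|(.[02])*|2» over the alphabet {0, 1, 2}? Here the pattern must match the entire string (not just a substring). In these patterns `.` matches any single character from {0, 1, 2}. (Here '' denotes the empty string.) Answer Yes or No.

Yes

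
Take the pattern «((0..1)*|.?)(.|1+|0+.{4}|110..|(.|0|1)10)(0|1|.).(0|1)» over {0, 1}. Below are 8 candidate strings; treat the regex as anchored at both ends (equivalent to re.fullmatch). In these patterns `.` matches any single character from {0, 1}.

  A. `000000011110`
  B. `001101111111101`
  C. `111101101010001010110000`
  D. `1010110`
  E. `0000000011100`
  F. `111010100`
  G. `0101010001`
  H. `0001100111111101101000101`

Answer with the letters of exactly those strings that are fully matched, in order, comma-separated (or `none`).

A, B, D, E, F, G

A. `000000011110` → match
B → match
C → no match
D. `1010110` → match
E → match
F. `111010100` → match
G. `0101010001` → match
H → no match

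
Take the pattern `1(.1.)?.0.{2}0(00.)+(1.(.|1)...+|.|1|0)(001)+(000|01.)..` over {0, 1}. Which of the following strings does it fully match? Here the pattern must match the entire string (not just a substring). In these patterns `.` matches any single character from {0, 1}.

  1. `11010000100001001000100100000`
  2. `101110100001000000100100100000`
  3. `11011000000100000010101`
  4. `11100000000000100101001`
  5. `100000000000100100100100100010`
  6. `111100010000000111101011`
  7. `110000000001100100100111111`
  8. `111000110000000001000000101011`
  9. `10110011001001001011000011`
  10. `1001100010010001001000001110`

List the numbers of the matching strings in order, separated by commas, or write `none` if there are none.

1 → no match
2 → match
3 → no match
4 → no match
5 → match
6 → no match
7 → no match
8 → match
9 → no match
10 → no match

2, 5, 8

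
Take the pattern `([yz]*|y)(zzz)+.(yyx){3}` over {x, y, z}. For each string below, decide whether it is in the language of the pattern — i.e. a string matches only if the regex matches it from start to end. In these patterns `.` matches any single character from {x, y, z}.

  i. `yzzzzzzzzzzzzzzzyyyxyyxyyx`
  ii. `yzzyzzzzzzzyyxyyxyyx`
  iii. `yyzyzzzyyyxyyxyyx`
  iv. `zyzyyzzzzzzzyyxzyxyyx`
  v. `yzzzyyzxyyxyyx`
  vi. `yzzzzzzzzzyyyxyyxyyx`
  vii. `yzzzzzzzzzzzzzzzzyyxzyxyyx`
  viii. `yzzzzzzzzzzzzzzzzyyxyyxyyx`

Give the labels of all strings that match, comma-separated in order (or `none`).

i, ii, iii, vi, viii

i → match
ii → match
iii → match
iv → no match
v → no match
vi → match
vii → no match
viii → match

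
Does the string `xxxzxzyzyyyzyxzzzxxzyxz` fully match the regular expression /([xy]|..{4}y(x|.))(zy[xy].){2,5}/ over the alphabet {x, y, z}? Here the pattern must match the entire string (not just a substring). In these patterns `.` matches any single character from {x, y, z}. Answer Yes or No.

No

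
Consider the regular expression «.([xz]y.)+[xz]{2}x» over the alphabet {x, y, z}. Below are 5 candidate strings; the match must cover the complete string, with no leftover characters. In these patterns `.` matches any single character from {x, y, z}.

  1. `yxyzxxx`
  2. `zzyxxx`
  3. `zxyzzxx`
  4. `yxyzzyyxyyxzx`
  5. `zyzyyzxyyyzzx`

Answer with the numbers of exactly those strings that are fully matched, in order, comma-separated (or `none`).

1 → match
2 → no match
3 → match
4 → match
5 → no match

1, 3, 4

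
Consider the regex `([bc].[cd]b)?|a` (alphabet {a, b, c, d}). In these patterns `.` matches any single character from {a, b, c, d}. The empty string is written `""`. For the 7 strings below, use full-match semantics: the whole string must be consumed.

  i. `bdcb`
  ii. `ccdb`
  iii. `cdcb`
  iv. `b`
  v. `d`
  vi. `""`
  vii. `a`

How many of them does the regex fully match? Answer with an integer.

i → match
ii → match
iii → match
iv → no match
v → no match
vi → match
vii → match
Total matched: 5

5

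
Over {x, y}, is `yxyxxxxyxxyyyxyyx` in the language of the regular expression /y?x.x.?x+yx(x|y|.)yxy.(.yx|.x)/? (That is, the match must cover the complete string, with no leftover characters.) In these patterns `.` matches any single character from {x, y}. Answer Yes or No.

No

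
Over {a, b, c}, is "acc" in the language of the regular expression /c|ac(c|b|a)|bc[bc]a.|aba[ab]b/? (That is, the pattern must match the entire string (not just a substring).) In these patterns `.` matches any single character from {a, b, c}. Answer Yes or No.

Yes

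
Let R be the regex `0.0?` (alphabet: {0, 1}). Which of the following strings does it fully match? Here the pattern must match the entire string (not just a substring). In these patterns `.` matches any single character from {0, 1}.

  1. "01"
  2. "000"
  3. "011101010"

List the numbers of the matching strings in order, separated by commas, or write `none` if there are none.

1, 2

1 → match
2 → match
3 → no match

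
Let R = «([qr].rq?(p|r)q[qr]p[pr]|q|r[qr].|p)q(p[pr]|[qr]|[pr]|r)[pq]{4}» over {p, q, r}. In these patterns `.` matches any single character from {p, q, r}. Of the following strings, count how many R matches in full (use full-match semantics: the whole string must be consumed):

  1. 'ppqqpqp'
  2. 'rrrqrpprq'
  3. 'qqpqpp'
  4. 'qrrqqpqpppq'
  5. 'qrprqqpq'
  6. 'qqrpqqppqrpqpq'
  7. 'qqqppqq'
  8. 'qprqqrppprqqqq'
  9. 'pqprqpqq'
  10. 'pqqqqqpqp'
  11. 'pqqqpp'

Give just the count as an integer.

1 → no match
2 → no match
3 → no match
4 → no match
5 → no match
6 → match
7 → match
8 → no match
9 → match
10 → no match
11 → no match
Total matched: 3

3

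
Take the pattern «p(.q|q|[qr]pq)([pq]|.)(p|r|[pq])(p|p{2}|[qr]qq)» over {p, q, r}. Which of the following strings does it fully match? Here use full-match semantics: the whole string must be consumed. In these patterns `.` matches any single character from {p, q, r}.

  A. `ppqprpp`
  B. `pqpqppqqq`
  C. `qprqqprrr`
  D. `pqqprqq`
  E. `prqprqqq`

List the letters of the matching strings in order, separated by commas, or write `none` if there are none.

A → match
B → match
C → no match — must start with `p`
D → match
E → match

A, B, D, E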